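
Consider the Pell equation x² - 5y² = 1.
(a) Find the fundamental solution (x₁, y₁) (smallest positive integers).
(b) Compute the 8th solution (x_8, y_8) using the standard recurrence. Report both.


Step 1: Find the fundamental solution (x₁, y₁) of x² - 5y² = 1.
  Expand √5 as a continued fraction. a₀ = ⌊√5⌋ = 2; iterate m_{k+1} = d_k·a_k − m_k, d_{k+1} = (5 − m_{k+1}²)/d_k, a_{k+1} = ⌊(a₀ + m_{k+1})/d_{k+1}⌋ (starting m₀ = 0, d₀ = 1), with convergents p_k = a_k·p_{k-1} + p_{k-2}, q_k = a_k·q_{k-1} + q_{k-2} (p₋₁ = 1, q₋₁ = 0):
  k = 0: a₀ = 2; p₀/q₀ = 2/1; p₀² − 5·q₀² = 4 − 5 = -1.
  k = 1: m = 2, d = 1, a = ⌊(2 + 2)/1⌋ = 4; p/q = (4·2 + 1)/(4·1 + 0) = 9/4; p² − 5·q² = 81 − 80 = 1.
  The first convergent with p² − 5·q² = 1 gives the fundamental solution (x₁, y₁) = (9, 4).
Step 2: Apply the recurrence (x_{n+1}, y_{n+1}) = (x₁x_n + 5y₁y_n, x₁y_n + y₁x_n) repeatedly.
  From (x_1, y_1) = (9, 4): x_2 = 9·9 + 5·4·4 = 161; y_2 = 9·4 + 4·9 = 72.
  From (x_2, y_2) = (161, 72): x_3 = 9·161 + 5·4·72 = 2889; y_3 = 9·72 + 4·161 = 1292.
  From (x_3, y_3) = (2889, 1292): x_4 = 9·2889 + 5·4·1292 = 51841; y_4 = 9·1292 + 4·2889 = 23184.
  From (x_4, y_4) = (51841, 23184): x_5 = 9·51841 + 5·4·23184 = 930249; y_5 = 9·23184 + 4·51841 = 416020.
  From (x_5, y_5) = (930249, 416020): x_6 = 9·930249 + 5·4·416020 = 16692641; y_6 = 9·416020 + 4·930249 = 7465176.
  From (x_6, y_6) = (16692641, 7465176): x_7 = 9·16692641 + 5·4·7465176 = 299537289; y_7 = 9·7465176 + 4·16692641 = 133957148.
  From (x_7, y_7) = (299537289, 133957148): x_8 = 9·299537289 + 5·4·133957148 = 5374978561; y_8 = 9·133957148 + 4·299537289 = 2403763488.
Step 3: Verify x_8² - 5·y_8² = 28890394531209630721 - 28890394531209630720 = 1 (should be 1). ✓

(x_1, y_1) = (9, 4); (x_8, y_8) = (5374978561, 2403763488).


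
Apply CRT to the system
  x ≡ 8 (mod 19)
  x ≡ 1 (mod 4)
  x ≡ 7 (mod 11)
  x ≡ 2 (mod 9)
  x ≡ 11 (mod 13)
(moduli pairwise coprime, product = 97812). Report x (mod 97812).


Product of moduli M = 19 · 4 · 11 · 9 · 13 = 97812.
Merge one congruence at a time:
  Start: x ≡ 8 (mod 19).
  Combine with x ≡ 1 (mod 4); new modulus lcm = 76.
    Write x = 8 + 19·t and substitute into x ≡ 1 (mod 4): 19·t ≡ 1 − 8 = -7 (mod 4).
    Reduce coefficients mod 4: 3·t ≡ 1 (mod 4).
    The inverse of 3 mod 4 is 3 (since 3·3 = 9 = 2·4 + 1), so t ≡ 3·1 = 3 ≡ 3 (mod 4).
    Then x = 8 + 19·3 = 65, valid modulo lcm(19, 4) = 76: x ≡ 65 (mod 76).
  Combine with x ≡ 7 (mod 11); new modulus lcm = 836.
    Write x = 65 + 76·t and substitute into x ≡ 7 (mod 11): 76·t ≡ 7 − 65 = -58 (mod 11).
    Reduce coefficients mod 11: 10·t ≡ 8 (mod 11).
    The inverse of 10 mod 11 is 10 (since 10·10 = 100 = 9·11 + 1), so t ≡ 10·8 = 80 ≡ 3 (mod 11).
    Then x = 65 + 76·3 = 293, valid modulo lcm(76, 11) = 836: x ≡ 293 (mod 836).
  Combine with x ≡ 2 (mod 9); new modulus lcm = 7524.
    Write x = 293 + 836·t and substitute into x ≡ 2 (mod 9): 836·t ≡ 2 − 293 = -291 (mod 9).
    Reduce coefficients mod 9: 8·t ≡ 6 (mod 9).
    The inverse of 8 mod 9 is 8 (since 8·8 = 64 = 7·9 + 1), so t ≡ 8·6 = 48 ≡ 3 (mod 9).
    Then x = 293 + 836·3 = 2801, valid modulo lcm(836, 9) = 7524: x ≡ 2801 (mod 7524).
  Combine with x ≡ 11 (mod 13); new modulus lcm = 97812.
    Write x = 2801 + 7524·t and substitute into x ≡ 11 (mod 13): 7524·t ≡ 11 − 2801 = -2790 (mod 13).
    Reduce coefficients mod 13: 10·t ≡ 5 (mod 13).
    The inverse of 10 mod 13 is 4 (since 10·4 = 40 = 3·13 + 1), so t ≡ 4·5 = 20 ≡ 7 (mod 13).
    Then x = 2801 + 7524·7 = 55469, valid modulo lcm(7524, 13) = 97812: x ≡ 55469 (mod 97812).
Verify against each original: 55469 mod 19 = 8, 55469 mod 4 = 1, 55469 mod 11 = 7, 55469 mod 9 = 2, 55469 mod 13 = 11.

x ≡ 55469 (mod 97812).


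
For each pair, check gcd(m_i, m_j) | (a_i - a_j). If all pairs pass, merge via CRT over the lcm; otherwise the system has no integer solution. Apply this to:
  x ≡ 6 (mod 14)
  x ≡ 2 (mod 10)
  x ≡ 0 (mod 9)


Moduli 14, 10, 9 are not pairwise coprime, so CRT works modulo lcm(m_i) when all pairwise compatibility conditions hold.
Pairwise compatibility: gcd(m_i, m_j) must divide a_i - a_j for every pair.
Merge one congruence at a time:
  Start: x ≡ 6 (mod 14).
  Combine with x ≡ 2 (mod 10): gcd(14, 10) = 2; 2 - 6 = -4, which IS divisible by 2, so compatible.
    Write x = 6 + 14·t and substitute into x ≡ 2 (mod 10): 14·t ≡ 2 − 6 = -4 (mod 10).
    Divide the congruence (and modulus) by g = 2: 7·t ≡ -2 (mod 5).
    Reduce coefficients mod 5: 2·t ≡ 3 (mod 5).
    The inverse of 2 mod 5 is 3 (since 2·3 = 6 = 1·5 + 1), so t ≡ 3·3 = 9 ≡ 4 (mod 5).
    Then x = 6 + 14·4 = 62, valid modulo lcm(14, 10) = 70: x ≡ 62 (mod 70).
  Combine with x ≡ 0 (mod 9): gcd(70, 9) = 1; 0 - 62 = -62, which IS divisible by 1, so compatible.
    Write x = 62 + 70·t and substitute into x ≡ 0 (mod 9): 70·t ≡ 0 − 62 = -62 (mod 9).
    Reduce coefficients mod 9: 7·t ≡ 1 (mod 9).
    The inverse of 7 mod 9 is 4 (since 7·4 = 28 = 3·9 + 1), so t ≡ 4·1 = 4 ≡ 4 (mod 9).
    Then x = 62 + 70·4 = 342, valid modulo lcm(70, 9) = 630: x ≡ 342 (mod 630).
Verify: 342 mod 14 = 6, 342 mod 10 = 2, 342 mod 9 = 0.

x ≡ 342 (mod 630).


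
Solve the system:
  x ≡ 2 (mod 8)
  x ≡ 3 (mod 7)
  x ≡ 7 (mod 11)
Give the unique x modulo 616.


Moduli 8, 7, 11 are pairwise coprime; by CRT there is a unique solution modulo M = 8 · 7 · 11 = 616.
Solve pairwise, accumulating the modulus:
  Start with x ≡ 2 (mod 8).
  Combine with x ≡ 3 (mod 7): since gcd(8, 7) = 1, we get a unique residue mod 56.
    Write x = 2 + 8·t and substitute into x ≡ 3 (mod 7): 8·t ≡ 3 − 2 = 1 (mod 7).
    Reduce coefficients mod 7: 1·t ≡ 1 (mod 7).
    So t ≡ 1 (mod 7).
    Then x = 2 + 8·1 = 10, valid modulo lcm(8, 7) = 56: x ≡ 10 (mod 56).
  Combine with x ≡ 7 (mod 11): since gcd(56, 11) = 1, we get a unique residue mod 616.
    Write x = 10 + 56·t and substitute into x ≡ 7 (mod 11): 56·t ≡ 7 − 10 = -3 (mod 11).
    Reduce coefficients mod 11: 1·t ≡ 8 (mod 11).
    So t ≡ 8 (mod 11).
    Then x = 10 + 56·8 = 458, valid modulo lcm(56, 11) = 616: x ≡ 458 (mod 616).
Verify: 458 mod 8 = 2 ✓, 458 mod 7 = 3 ✓, 458 mod 11 = 7 ✓.

x ≡ 458 (mod 616).


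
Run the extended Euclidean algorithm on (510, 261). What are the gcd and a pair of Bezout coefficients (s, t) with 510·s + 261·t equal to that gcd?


Euclidean algorithm on (510, 261) — divide until remainder is 0:
  510 = 1 · 261 + 249
  261 = 1 · 249 + 12
  249 = 20 · 12 + 9
  12 = 1 · 9 + 3
  9 = 3 · 3 + 0
gcd(510, 261) = 3.
Track Bezout coefficients alongside the remainders: start with r₀ = 510 = a·1 + b·0 (s = 1, t = 0) and r₁ = 261 = a·0 + b·1 (s = 0, t = 1); each new remainder r_{k+1} = r_{k-1} − q_k·r_k inherits s_{k+1} = s_{k-1} − q_k·s_k, t_{k+1} = t_{k-1} − q_k·t_k, so r_k = a·s_k + b·t_k at every step:
  q = 1: r = 249, s = 1 − 1·0 = 1, t = 0 − 1·1 = -1  (check: 510·1 + 261·(-1) = 249)
  q = 1: r = 12, s = 0 − 1·1 = -1, t = 1 − 1·(-1) = 2  (check: 510·(-1) + 261·2 = 12)
  q = 20: r = 9, s = 1 − 20·(-1) = 21, t = -1 − 20·2 = -41  (check: 510·21 + 261·(-41) = 9)
  q = 1: r = 3, s = -1 − 1·21 = -22, t = 2 − 1·(-41) = 43  (check: 510·(-22) + 261·43 = 3)
The row with r = 3 (the gcd) gives the Bezout coefficients s = -22, t = 43.
Result: 510 · (-22) + 261 · (43) = 3.

gcd(510, 261) = 3; s = -22, t = 43 (check: 510·(-22) + 261·43 = 3).


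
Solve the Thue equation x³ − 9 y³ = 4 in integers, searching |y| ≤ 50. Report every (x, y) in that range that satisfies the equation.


The equation is x³ - 9y³ = 4. For fixed y, x³ = 9·y³ + 4, so a solution requires the RHS to be a perfect cube.
Strategy: iterate y from -50 to 50, compute RHS = 9·y³ + 4, and check whether it is a (positive or negative) perfect cube.
Check small values of y:
  y = 0: RHS = 4 is not a perfect cube.
  y = 1: RHS = 13 is not a perfect cube.
  y = -1: RHS = -5 is not a perfect cube.
  y = 2: RHS = 76 is not a perfect cube.
  y = -2: RHS = -68 is not a perfect cube.
  y = 3: RHS = 247 is not a perfect cube.
  y = -3: RHS = -239 is not a perfect cube.
Continuing the search up to |y| = 50 finds no solutions either.
No (x, y) in the scanned range satisfies the equation.

No integer solutions with |y| ≤ 50.


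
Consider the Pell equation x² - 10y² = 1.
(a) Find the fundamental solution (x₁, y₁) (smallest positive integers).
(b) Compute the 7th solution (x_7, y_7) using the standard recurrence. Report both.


Step 1: Find the fundamental solution (x₁, y₁) of x² - 10y² = 1.
  Expand √10 as a continued fraction. a₀ = ⌊√10⌋ = 3; iterate m_{k+1} = d_k·a_k − m_k, d_{k+1} = (10 − m_{k+1}²)/d_k, a_{k+1} = ⌊(a₀ + m_{k+1})/d_{k+1}⌋ (starting m₀ = 0, d₀ = 1), with convergents p_k = a_k·p_{k-1} + p_{k-2}, q_k = a_k·q_{k-1} + q_{k-2} (p₋₁ = 1, q₋₁ = 0):
  k = 0: a₀ = 3; p₀/q₀ = 3/1; p₀² − 10·q₀² = 9 − 10 = -1.
  k = 1: m = 3, d = 1, a = ⌊(3 + 3)/1⌋ = 6; p/q = (6·3 + 1)/(6·1 + 0) = 19/6; p² − 10·q² = 361 − 360 = 1.
  The first convergent with p² − 10·q² = 1 gives the fundamental solution (x₁, y₁) = (19, 6).
Step 2: Apply the recurrence (x_{n+1}, y_{n+1}) = (x₁x_n + 10y₁y_n, x₁y_n + y₁x_n) repeatedly.
  From (x_1, y_1) = (19, 6): x_2 = 19·19 + 10·6·6 = 721; y_2 = 19·6 + 6·19 = 228.
  From (x_2, y_2) = (721, 228): x_3 = 19·721 + 10·6·228 = 27379; y_3 = 19·228 + 6·721 = 8658.
  From (x_3, y_3) = (27379, 8658): x_4 = 19·27379 + 10·6·8658 = 1039681; y_4 = 19·8658 + 6·27379 = 328776.
  From (x_4, y_4) = (1039681, 328776): x_5 = 19·1039681 + 10·6·328776 = 39480499; y_5 = 19·328776 + 6·1039681 = 12484830.
  From (x_5, y_5) = (39480499, 12484830): x_6 = 19·39480499 + 10·6·12484830 = 1499219281; y_6 = 19·12484830 + 6·39480499 = 474094764.
  From (x_6, y_6) = (1499219281, 474094764): x_7 = 19·1499219281 + 10·6·474094764 = 56930852179; y_7 = 19·474094764 + 6·1499219281 = 18003116202.
Step 3: Verify x_7² - 10·y_7² = 3241121929827149048041 - 3241121929827149048040 = 1 (should be 1). ✓

(x_1, y_1) = (19, 6); (x_7, y_7) = (56930852179, 18003116202).


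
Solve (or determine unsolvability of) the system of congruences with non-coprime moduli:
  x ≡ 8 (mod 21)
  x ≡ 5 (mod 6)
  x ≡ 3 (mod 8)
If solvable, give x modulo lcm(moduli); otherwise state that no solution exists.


Moduli 21, 6, 8 are not pairwise coprime, so CRT works modulo lcm(m_i) when all pairwise compatibility conditions hold.
Pairwise compatibility: gcd(m_i, m_j) must divide a_i - a_j for every pair.
Merge one congruence at a time:
  Start: x ≡ 8 (mod 21).
  Combine with x ≡ 5 (mod 6): gcd(21, 6) = 3; 5 - 8 = -3, which IS divisible by 3, so compatible.
    Write x = 8 + 21·t and substitute into x ≡ 5 (mod 6): 21·t ≡ 5 − 8 = -3 (mod 6).
    Divide the congruence (and modulus) by g = 3: 7·t ≡ -1 (mod 2).
    Reduce coefficients mod 2: 1·t ≡ 1 (mod 2).
    So t ≡ 1 (mod 2).
    Then x = 8 + 21·1 = 29, valid modulo lcm(21, 6) = 42: x ≡ 29 (mod 42).
  Combine with x ≡ 3 (mod 8): gcd(42, 8) = 2; 3 - 29 = -26, which IS divisible by 2, so compatible.
    Write x = 29 + 42·t and substitute into x ≡ 3 (mod 8): 42·t ≡ 3 − 29 = -26 (mod 8).
    Divide the congruence (and modulus) by g = 2: 21·t ≡ -13 (mod 4).
    Reduce coefficients mod 4: 1·t ≡ 3 (mod 4).
    So t ≡ 3 (mod 4).
    Then x = 29 + 42·3 = 155, valid modulo lcm(42, 8) = 168: x ≡ 155 (mod 168).
Verify: 155 mod 21 = 8, 155 mod 6 = 5, 155 mod 8 = 3.

x ≡ 155 (mod 168).


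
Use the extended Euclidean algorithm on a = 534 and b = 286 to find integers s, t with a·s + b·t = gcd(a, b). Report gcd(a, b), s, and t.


Euclidean algorithm on (534, 286) — divide until remainder is 0:
  534 = 1 · 286 + 248
  286 = 1 · 248 + 38
  248 = 6 · 38 + 20
  38 = 1 · 20 + 18
  20 = 1 · 18 + 2
  18 = 9 · 2 + 0
gcd(534, 286) = 2.
Track Bezout coefficients alongside the remainders: start with r₀ = 534 = a·1 + b·0 (s = 1, t = 0) and r₁ = 286 = a·0 + b·1 (s = 0, t = 1); each new remainder r_{k+1} = r_{k-1} − q_k·r_k inherits s_{k+1} = s_{k-1} − q_k·s_k, t_{k+1} = t_{k-1} − q_k·t_k, so r_k = a·s_k + b·t_k at every step:
  q = 1: r = 248, s = 1 − 1·0 = 1, t = 0 − 1·1 = -1  (check: 534·1 + 286·(-1) = 248)
  q = 1: r = 38, s = 0 − 1·1 = -1, t = 1 − 1·(-1) = 2  (check: 534·(-1) + 286·2 = 38)
  q = 6: r = 20, s = 1 − 6·(-1) = 7, t = -1 − 6·2 = -13  (check: 534·7 + 286·(-13) = 20)
  q = 1: r = 18, s = -1 − 1·7 = -8, t = 2 − 1·(-13) = 15  (check: 534·(-8) + 286·15 = 18)
  q = 1: r = 2, s = 7 − 1·(-8) = 15, t = -13 − 1·15 = -28  (check: 534·15 + 286·(-28) = 2)
The row with r = 2 (the gcd) gives the Bezout coefficients s = 15, t = -28.
Result: 534 · (15) + 286 · (-28) = 2.

gcd(534, 286) = 2; s = 15, t = -28 (check: 534·15 + 286·(-28) = 2).


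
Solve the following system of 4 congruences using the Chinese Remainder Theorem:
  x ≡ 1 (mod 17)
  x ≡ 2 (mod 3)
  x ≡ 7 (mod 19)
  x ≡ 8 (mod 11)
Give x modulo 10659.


Product of moduli M = 17 · 3 · 19 · 11 = 10659.
Merge one congruence at a time:
  Start: x ≡ 1 (mod 17).
  Combine with x ≡ 2 (mod 3); new modulus lcm = 51.
    Write x = 1 + 17·t and substitute into x ≡ 2 (mod 3): 17·t ≡ 2 − 1 = 1 (mod 3).
    Reduce coefficients mod 3: 2·t ≡ 1 (mod 3).
    The inverse of 2 mod 3 is 2 (since 2·2 = 4 = 1·3 + 1), so t ≡ 2·1 = 2 ≡ 2 (mod 3).
    Then x = 1 + 17·2 = 35, valid modulo lcm(17, 3) = 51: x ≡ 35 (mod 51).
  Combine with x ≡ 7 (mod 19); new modulus lcm = 969.
    Write x = 35 + 51·t and substitute into x ≡ 7 (mod 19): 51·t ≡ 7 − 35 = -28 (mod 19).
    Reduce coefficients mod 19: 13·t ≡ 10 (mod 19).
    The inverse of 13 mod 19 is 3 (since 13·3 = 39 = 2·19 + 1), so t ≡ 3·10 = 30 ≡ 11 (mod 19).
    Then x = 35 + 51·11 = 596, valid modulo lcm(51, 19) = 969: x ≡ 596 (mod 969).
  Combine with x ≡ 8 (mod 11); new modulus lcm = 10659.
    Write x = 596 + 969·t and substitute into x ≡ 8 (mod 11): 969·t ≡ 8 − 596 = -588 (mod 11).
    Reduce coefficients mod 11: 1·t ≡ 6 (mod 11).
    So t ≡ 6 (mod 11).
    Then x = 596 + 969·6 = 6410, valid modulo lcm(969, 11) = 10659: x ≡ 6410 (mod 10659).
Verify against each original: 6410 mod 17 = 1, 6410 mod 3 = 2, 6410 mod 19 = 7, 6410 mod 11 = 8.

x ≡ 6410 (mod 10659).


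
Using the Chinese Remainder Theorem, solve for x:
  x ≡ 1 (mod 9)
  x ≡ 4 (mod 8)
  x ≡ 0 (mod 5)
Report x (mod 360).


Moduli 9, 8, 5 are pairwise coprime; by CRT there is a unique solution modulo M = 9 · 8 · 5 = 360.
Solve pairwise, accumulating the modulus:
  Start with x ≡ 1 (mod 9).
  Combine with x ≡ 4 (mod 8): since gcd(9, 8) = 1, we get a unique residue mod 72.
    Write x = 1 + 9·t and substitute into x ≡ 4 (mod 8): 9·t ≡ 4 − 1 = 3 (mod 8).
    Reduce coefficients mod 8: 1·t ≡ 3 (mod 8).
    So t ≡ 3 (mod 8).
    Then x = 1 + 9·3 = 28, valid modulo lcm(9, 8) = 72: x ≡ 28 (mod 72).
  Combine with x ≡ 0 (mod 5): since gcd(72, 5) = 1, we get a unique residue mod 360.
    Write x = 28 + 72·t and substitute into x ≡ 0 (mod 5): 72·t ≡ 0 − 28 = -28 (mod 5).
    Reduce coefficients mod 5: 2·t ≡ 2 (mod 5).
    The inverse of 2 mod 5 is 3 (since 2·3 = 6 = 1·5 + 1), so t ≡ 3·2 = 6 ≡ 1 (mod 5).
    Then x = 28 + 72·1 = 100, valid modulo lcm(72, 5) = 360: x ≡ 100 (mod 360).
Verify: 100 mod 9 = 1 ✓, 100 mod 8 = 4 ✓, 100 mod 5 = 0 ✓.

x ≡ 100 (mod 360).


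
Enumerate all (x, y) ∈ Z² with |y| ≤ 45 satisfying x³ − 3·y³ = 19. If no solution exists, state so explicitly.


The equation is x³ - 3y³ = 19. For fixed y, x³ = 3·y³ + 19, so a solution requires the RHS to be a perfect cube.
Strategy: iterate y from -45 to 45, compute RHS = 3·y³ + 19, and check whether it is a (positive or negative) perfect cube.
Check small values of y:
  y = 0: RHS = 19 is not a perfect cube.
  y = 1: RHS = 22 is not a perfect cube.
  y = -1: RHS = 16 is not a perfect cube.
  y = 2: RHS = 43 is not a perfect cube.
  y = -2: RHS = -5 is not a perfect cube.
  y = 3: RHS = 100 is not a perfect cube.
  y = -3: RHS = -62 is not a perfect cube.
Continuing the search up to |y| = 45 finds no solutions either.
No (x, y) in the scanned range satisfies the equation.

No integer solutions with |y| ≤ 45.


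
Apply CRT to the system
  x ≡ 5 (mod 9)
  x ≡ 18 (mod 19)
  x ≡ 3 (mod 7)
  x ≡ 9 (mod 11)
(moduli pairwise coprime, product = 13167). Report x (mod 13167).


Product of moduli M = 9 · 19 · 7 · 11 = 13167.
Merge one congruence at a time:
  Start: x ≡ 5 (mod 9).
  Combine with x ≡ 18 (mod 19); new modulus lcm = 171.
    Write x = 5 + 9·t and substitute into x ≡ 18 (mod 19): 9·t ≡ 18 − 5 = 13 (mod 19).
    The inverse of 9 mod 19 is 17 (since 9·17 = 153 = 8·19 + 1), so t ≡ 17·13 = 221 ≡ 12 (mod 19).
    Then x = 5 + 9·12 = 113, valid modulo lcm(9, 19) = 171: x ≡ 113 (mod 171).
  Combine with x ≡ 3 (mod 7); new modulus lcm = 1197.
    Write x = 113 + 171·t and substitute into x ≡ 3 (mod 7): 171·t ≡ 3 − 113 = -110 (mod 7).
    Reduce coefficients mod 7: 3·t ≡ 2 (mod 7).
    The inverse of 3 mod 7 is 5 (since 3·5 = 15 = 2·7 + 1), so t ≡ 5·2 = 10 ≡ 3 (mod 7).
    Then x = 113 + 171·3 = 626, valid modulo lcm(171, 7) = 1197: x ≡ 626 (mod 1197).
  Combine with x ≡ 9 (mod 11); new modulus lcm = 13167.
    Write x = 626 + 1197·t and substitute into x ≡ 9 (mod 11): 1197·t ≡ 9 − 626 = -617 (mod 11).
    Reduce coefficients mod 11: 9·t ≡ 10 (mod 11).
    The inverse of 9 mod 11 is 5 (since 9·5 = 45 = 4·11 + 1), so t ≡ 5·10 = 50 ≡ 6 (mod 11).
    Then x = 626 + 1197·6 = 7808, valid modulo lcm(1197, 11) = 13167: x ≡ 7808 (mod 13167).
Verify against each original: 7808 mod 9 = 5, 7808 mod 19 = 18, 7808 mod 7 = 3, 7808 mod 11 = 9.

x ≡ 7808 (mod 13167).


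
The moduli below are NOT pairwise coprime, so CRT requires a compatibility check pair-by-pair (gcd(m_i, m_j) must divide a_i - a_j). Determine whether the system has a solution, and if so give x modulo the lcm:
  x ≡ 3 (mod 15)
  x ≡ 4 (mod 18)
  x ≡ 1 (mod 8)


Moduli 15, 18, 8 are not pairwise coprime, so CRT works modulo lcm(m_i) when all pairwise compatibility conditions hold.
Pairwise compatibility: gcd(m_i, m_j) must divide a_i - a_j for every pair.
Merge one congruence at a time:
  Start: x ≡ 3 (mod 15).
  Combine with x ≡ 4 (mod 18): gcd(15, 18) = 3, and 4 - 3 = 1 is NOT divisible by 3.
    ⇒ system is inconsistent (no integer solution).

No solution (the system is inconsistent).


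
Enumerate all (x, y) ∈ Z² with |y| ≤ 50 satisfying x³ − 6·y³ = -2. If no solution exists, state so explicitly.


The equation is x³ - 6y³ = -2. For fixed y, x³ = 6·y³ − 2, so a solution requires the RHS to be a perfect cube.
Strategy: iterate y from -50 to 50, compute RHS = 6·y³ − 2, and check whether it is a (positive or negative) perfect cube.
Check small values of y:
  y = 0: RHS = -2 is not a perfect cube.
  y = 1: RHS = 4 is not a perfect cube.
  y = -1: RHS = -8 = (-2)³ ⇒ x = -2 works.
  y = 2: RHS = 46 is not a perfect cube.
  y = -2: RHS = -50 is not a perfect cube.
  y = 3: RHS = 160 is not a perfect cube.
  y = -3: RHS = -164 is not a perfect cube.
Continuing the search up to |y| = 50 finds no further solutions beyond those listed.
Collected solutions: (-2, -1).

Solutions (with |y| ≤ 50): (-2, -1).


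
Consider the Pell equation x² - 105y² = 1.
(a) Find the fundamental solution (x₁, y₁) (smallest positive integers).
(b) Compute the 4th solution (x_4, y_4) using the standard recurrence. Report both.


Step 1: Find the fundamental solution (x₁, y₁) of x² - 105y² = 1.
  Expand √105 as a continued fraction. a₀ = ⌊√105⌋ = 10; iterate m_{k+1} = d_k·a_k − m_k, d_{k+1} = (105 − m_{k+1}²)/d_k, a_{k+1} = ⌊(a₀ + m_{k+1})/d_{k+1}⌋ (starting m₀ = 0, d₀ = 1), with convergents p_k = a_k·p_{k-1} + p_{k-2}, q_k = a_k·q_{k-1} + q_{k-2} (p₋₁ = 1, q₋₁ = 0):
  k = 0: a₀ = 10; p₀/q₀ = 10/1; p₀² − 105·q₀² = 100 − 105 = -5.
  k = 1: m = 10, d = 5, a = ⌊(10 + 10)/5⌋ = 4; p/q = (4·10 + 1)/(4·1 + 0) = 41/4; p² − 105·q² = 1681 − 1680 = 1.
  The first convergent with p² − 105·q² = 1 gives the fundamental solution (x₁, y₁) = (41, 4).
Step 2: Apply the recurrence (x_{n+1}, y_{n+1}) = (x₁x_n + 105y₁y_n, x₁y_n + y₁x_n) repeatedly.
  From (x_1, y_1) = (41, 4): x_2 = 41·41 + 105·4·4 = 3361; y_2 = 41·4 + 4·41 = 328.
  From (x_2, y_2) = (3361, 328): x_3 = 41·3361 + 105·4·328 = 275561; y_3 = 41·328 + 4·3361 = 26892.
  From (x_3, y_3) = (275561, 26892): x_4 = 41·275561 + 105·4·26892 = 22592641; y_4 = 41·26892 + 4·275561 = 2204816.
Step 3: Verify x_4² - 105·y_4² = 510427427354881 - 510427427354880 = 1 (should be 1). ✓

(x_1, y_1) = (41, 4); (x_4, y_4) = (22592641, 2204816).


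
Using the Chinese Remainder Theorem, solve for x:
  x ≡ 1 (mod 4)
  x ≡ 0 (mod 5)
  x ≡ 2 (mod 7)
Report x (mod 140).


Moduli 4, 5, 7 are pairwise coprime; by CRT there is a unique solution modulo M = 4 · 5 · 7 = 140.
Solve pairwise, accumulating the modulus:
  Start with x ≡ 1 (mod 4).
  Combine with x ≡ 0 (mod 5): since gcd(4, 5) = 1, we get a unique residue mod 20.
    Write x = 1 + 4·t and substitute into x ≡ 0 (mod 5): 4·t ≡ 0 − 1 = -1 (mod 5).
    Reduce coefficients mod 5: 4·t ≡ 4 (mod 5).
    The inverse of 4 mod 5 is 4 (since 4·4 = 16 = 3·5 + 1), so t ≡ 4·4 = 16 ≡ 1 (mod 5).
    Then x = 1 + 4·1 = 5, valid modulo lcm(4, 5) = 20: x ≡ 5 (mod 20).
  Combine with x ≡ 2 (mod 7): since gcd(20, 7) = 1, we get a unique residue mod 140.
    Write x = 5 + 20·t and substitute into x ≡ 2 (mod 7): 20·t ≡ 2 − 5 = -3 (mod 7).
    Reduce coefficients mod 7: 6·t ≡ 4 (mod 7).
    The inverse of 6 mod 7 is 6 (since 6·6 = 36 = 5·7 + 1), so t ≡ 6·4 = 24 ≡ 3 (mod 7).
    Then x = 5 + 20·3 = 65, valid modulo lcm(20, 7) = 140: x ≡ 65 (mod 140).
Verify: 65 mod 4 = 1 ✓, 65 mod 5 = 0 ✓, 65 mod 7 = 2 ✓.

x ≡ 65 (mod 140).


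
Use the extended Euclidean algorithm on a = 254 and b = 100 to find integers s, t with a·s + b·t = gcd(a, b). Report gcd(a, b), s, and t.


Euclidean algorithm on (254, 100) — divide until remainder is 0:
  254 = 2 · 100 + 54
  100 = 1 · 54 + 46
  54 = 1 · 46 + 8
  46 = 5 · 8 + 6
  8 = 1 · 6 + 2
  6 = 3 · 2 + 0
gcd(254, 100) = 2.
Track Bezout coefficients alongside the remainders: start with r₀ = 254 = a·1 + b·0 (s = 1, t = 0) and r₁ = 100 = a·0 + b·1 (s = 0, t = 1); each new remainder r_{k+1} = r_{k-1} − q_k·r_k inherits s_{k+1} = s_{k-1} − q_k·s_k, t_{k+1} = t_{k-1} − q_k·t_k, so r_k = a·s_k + b·t_k at every step:
  q = 2: r = 54, s = 1 − 2·0 = 1, t = 0 − 2·1 = -2  (check: 254·1 + 100·(-2) = 54)
  q = 1: r = 46, s = 0 − 1·1 = -1, t = 1 − 1·(-2) = 3  (check: 254·(-1) + 100·3 = 46)
  q = 1: r = 8, s = 1 − 1·(-1) = 2, t = -2 − 1·3 = -5  (check: 254·2 + 100·(-5) = 8)
  q = 5: r = 6, s = -1 − 5·2 = -11, t = 3 − 5·(-5) = 28  (check: 254·(-11) + 100·28 = 6)
  q = 1: r = 2, s = 2 − 1·(-11) = 13, t = -5 − 1·28 = -33  (check: 254·13 + 100·(-33) = 2)
The row with r = 2 (the gcd) gives the Bezout coefficients s = 13, t = -33.
Result: 254 · (13) + 100 · (-33) = 2.

gcd(254, 100) = 2; s = 13, t = -33 (check: 254·13 + 100·(-33) = 2).


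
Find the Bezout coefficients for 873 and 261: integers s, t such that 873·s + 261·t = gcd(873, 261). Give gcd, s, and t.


Euclidean algorithm on (873, 261) — divide until remainder is 0:
  873 = 3 · 261 + 90
  261 = 2 · 90 + 81
  90 = 1 · 81 + 9
  81 = 9 · 9 + 0
gcd(873, 261) = 9.
Track Bezout coefficients alongside the remainders: start with r₀ = 873 = a·1 + b·0 (s = 1, t = 0) and r₁ = 261 = a·0 + b·1 (s = 0, t = 1); each new remainder r_{k+1} = r_{k-1} − q_k·r_k inherits s_{k+1} = s_{k-1} − q_k·s_k, t_{k+1} = t_{k-1} − q_k·t_k, so r_k = a·s_k + b·t_k at every step:
  q = 3: r = 90, s = 1 − 3·0 = 1, t = 0 − 3·1 = -3  (check: 873·1 + 261·(-3) = 90)
  q = 2: r = 81, s = 0 − 2·1 = -2, t = 1 − 2·(-3) = 7  (check: 873·(-2) + 261·7 = 81)
  q = 1: r = 9, s = 1 − 1·(-2) = 3, t = -3 − 1·7 = -10  (check: 873·3 + 261·(-10) = 9)
The row with r = 9 (the gcd) gives the Bezout coefficients s = 3, t = -10.
Result: 873 · (3) + 261 · (-10) = 9.

gcd(873, 261) = 9; s = 3, t = -10 (check: 873·3 + 261·(-10) = 9).


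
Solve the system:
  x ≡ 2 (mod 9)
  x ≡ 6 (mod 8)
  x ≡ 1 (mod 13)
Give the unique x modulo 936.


Moduli 9, 8, 13 are pairwise coprime; by CRT there is a unique solution modulo M = 9 · 8 · 13 = 936.
Solve pairwise, accumulating the modulus:
  Start with x ≡ 2 (mod 9).
  Combine with x ≡ 6 (mod 8): since gcd(9, 8) = 1, we get a unique residue mod 72.
    Write x = 2 + 9·t and substitute into x ≡ 6 (mod 8): 9·t ≡ 6 − 2 = 4 (mod 8).
    Reduce coefficients mod 8: 1·t ≡ 4 (mod 8).
    So t ≡ 4 (mod 8).
    Then x = 2 + 9·4 = 38, valid modulo lcm(9, 8) = 72: x ≡ 38 (mod 72).
  Combine with x ≡ 1 (mod 13): since gcd(72, 13) = 1, we get a unique residue mod 936.
    Write x = 38 + 72·t and substitute into x ≡ 1 (mod 13): 72·t ≡ 1 − 38 = -37 (mod 13).
    Reduce coefficients mod 13: 7·t ≡ 2 (mod 13).
    The inverse of 7 mod 13 is 2 (since 7·2 = 14 = 1·13 + 1), so t ≡ 2·2 = 4 ≡ 4 (mod 13).
    Then x = 38 + 72·4 = 326, valid modulo lcm(72, 13) = 936: x ≡ 326 (mod 936).
Verify: 326 mod 9 = 2 ✓, 326 mod 8 = 6 ✓, 326 mod 13 = 1 ✓.

x ≡ 326 (mod 936).


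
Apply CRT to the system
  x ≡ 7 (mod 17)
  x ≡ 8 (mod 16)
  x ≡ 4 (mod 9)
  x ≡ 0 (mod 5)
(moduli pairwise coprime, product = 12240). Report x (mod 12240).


Product of moduli M = 17 · 16 · 9 · 5 = 12240.
Merge one congruence at a time:
  Start: x ≡ 7 (mod 17).
  Combine with x ≡ 8 (mod 16); new modulus lcm = 272.
    Write x = 7 + 17·t and substitute into x ≡ 8 (mod 16): 17·t ≡ 8 − 7 = 1 (mod 16).
    Reduce coefficients mod 16: 1·t ≡ 1 (mod 16).
    So t ≡ 1 (mod 16).
    Then x = 7 + 17·1 = 24, valid modulo lcm(17, 16) = 272: x ≡ 24 (mod 272).
  Combine with x ≡ 4 (mod 9); new modulus lcm = 2448.
    Write x = 24 + 272·t and substitute into x ≡ 4 (mod 9): 272·t ≡ 4 − 24 = -20 (mod 9).
    Reduce coefficients mod 9: 2·t ≡ 7 (mod 9).
    The inverse of 2 mod 9 is 5 (since 2·5 = 10 = 1·9 + 1), so t ≡ 5·7 = 35 ≡ 8 (mod 9).
    Then x = 24 + 272·8 = 2200, valid modulo lcm(272, 9) = 2448: x ≡ 2200 (mod 2448).
  Combine with x ≡ 0 (mod 5); new modulus lcm = 12240.
    Write x = 2200 + 2448·t and substitute into x ≡ 0 (mod 5): 2448·t ≡ 0 − 2200 = -2200 (mod 5).
    Reduce coefficients mod 5: 3·t ≡ 0 (mod 5).
    The inverse of 3 mod 5 is 2 (since 3·2 = 6 = 1·5 + 1), so t ≡ 2·0 = 0 ≡ 0 (mod 5).
    Then x = 2200 + 2448·0 = 2200, valid modulo lcm(2448, 5) = 12240: x ≡ 2200 (mod 12240).
Verify against each original: 2200 mod 17 = 7, 2200 mod 16 = 8, 2200 mod 9 = 4, 2200 mod 5 = 0.

x ≡ 2200 (mod 12240).


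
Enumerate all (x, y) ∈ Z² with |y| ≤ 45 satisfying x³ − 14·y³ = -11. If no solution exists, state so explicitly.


The equation is x³ - 14y³ = -11. For fixed y, x³ = 14·y³ − 11, so a solution requires the RHS to be a perfect cube.
Strategy: iterate y from -45 to 45, compute RHS = 14·y³ − 11, and check whether it is a (positive or negative) perfect cube.
Check small values of y:
  y = 0: RHS = -11 is not a perfect cube.
  y = 1: RHS = 3 is not a perfect cube.
  y = -1: RHS = -25 is not a perfect cube.
  y = 2: RHS = 101 is not a perfect cube.
  y = -2: RHS = -123 is not a perfect cube.
  y = 3: RHS = 367 is not a perfect cube.
  y = -3: RHS = -389 is not a perfect cube.
Continuing the search up to |y| = 45 finds no solutions either.
No (x, y) in the scanned range satisfies the equation.

No integer solutions with |y| ≤ 45.


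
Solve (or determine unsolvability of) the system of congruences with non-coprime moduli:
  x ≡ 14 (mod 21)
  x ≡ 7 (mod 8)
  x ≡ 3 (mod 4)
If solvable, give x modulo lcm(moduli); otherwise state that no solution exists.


Moduli 21, 8, 4 are not pairwise coprime, so CRT works modulo lcm(m_i) when all pairwise compatibility conditions hold.
Pairwise compatibility: gcd(m_i, m_j) must divide a_i - a_j for every pair.
Merge one congruence at a time:
  Start: x ≡ 14 (mod 21).
  Combine with x ≡ 7 (mod 8): gcd(21, 8) = 1; 7 - 14 = -7, which IS divisible by 1, so compatible.
    Write x = 14 + 21·t and substitute into x ≡ 7 (mod 8): 21·t ≡ 7 − 14 = -7 (mod 8).
    Reduce coefficients mod 8: 5·t ≡ 1 (mod 8).
    The inverse of 5 mod 8 is 5 (since 5·5 = 25 = 3·8 + 1), so t ≡ 5·1 = 5 ≡ 5 (mod 8).
    Then x = 14 + 21·5 = 119, valid modulo lcm(21, 8) = 168: x ≡ 119 (mod 168).
  Combine with x ≡ 3 (mod 4): gcd(168, 4) = 4; 3 - 119 = -116, which IS divisible by 4, so compatible.
    Write x = 119 + 168·t and substitute into x ≡ 3 (mod 4): 168·t ≡ 3 − 119 = -116 (mod 4).
    Divide the congruence (and modulus) by g = 4: 42·t ≡ -29 (mod 1).
    Modulo 1 every t works; take t = 0.
    Then x = 119 + 168·0 = 119, valid modulo lcm(168, 4) = 168: x ≡ 119 (mod 168).
Verify: 119 mod 21 = 14, 119 mod 8 = 7, 119 mod 4 = 3.

x ≡ 119 (mod 168).


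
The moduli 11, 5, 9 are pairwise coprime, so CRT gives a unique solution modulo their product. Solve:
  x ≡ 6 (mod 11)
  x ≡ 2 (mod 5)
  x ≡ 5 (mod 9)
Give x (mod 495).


Moduli 11, 5, 9 are pairwise coprime; by CRT there is a unique solution modulo M = 11 · 5 · 9 = 495.
Solve pairwise, accumulating the modulus:
  Start with x ≡ 6 (mod 11).
  Combine with x ≡ 2 (mod 5): since gcd(11, 5) = 1, we get a unique residue mod 55.
    Write x = 6 + 11·t and substitute into x ≡ 2 (mod 5): 11·t ≡ 2 − 6 = -4 (mod 5).
    Reduce coefficients mod 5: 1·t ≡ 1 (mod 5).
    So t ≡ 1 (mod 5).
    Then x = 6 + 11·1 = 17, valid modulo lcm(11, 5) = 55: x ≡ 17 (mod 55).
  Combine with x ≡ 5 (mod 9): since gcd(55, 9) = 1, we get a unique residue mod 495.
    Write x = 17 + 55·t and substitute into x ≡ 5 (mod 9): 55·t ≡ 5 − 17 = -12 (mod 9).
    Reduce coefficients mod 9: 1·t ≡ 6 (mod 9).
    So t ≡ 6 (mod 9).
    Then x = 17 + 55·6 = 347, valid modulo lcm(55, 9) = 495: x ≡ 347 (mod 495).
Verify: 347 mod 11 = 6 ✓, 347 mod 5 = 2 ✓, 347 mod 9 = 5 ✓.

x ≡ 347 (mod 495).


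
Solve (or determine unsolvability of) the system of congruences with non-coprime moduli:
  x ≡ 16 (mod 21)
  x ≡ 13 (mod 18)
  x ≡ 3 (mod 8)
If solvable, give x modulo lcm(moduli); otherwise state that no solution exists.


Moduli 21, 18, 8 are not pairwise coprime, so CRT works modulo lcm(m_i) when all pairwise compatibility conditions hold.
Pairwise compatibility: gcd(m_i, m_j) must divide a_i - a_j for every pair.
Merge one congruence at a time:
  Start: x ≡ 16 (mod 21).
  Combine with x ≡ 13 (mod 18): gcd(21, 18) = 3; 13 - 16 = -3, which IS divisible by 3, so compatible.
    Write x = 16 + 21·t and substitute into x ≡ 13 (mod 18): 21·t ≡ 13 − 16 = -3 (mod 18).
    Divide the congruence (and modulus) by g = 3: 7·t ≡ -1 (mod 6).
    Reduce coefficients mod 6: 1·t ≡ 5 (mod 6).
    So t ≡ 5 (mod 6).
    Then x = 16 + 21·5 = 121, valid modulo lcm(21, 18) = 126: x ≡ 121 (mod 126).
  Combine with x ≡ 3 (mod 8): gcd(126, 8) = 2; 3 - 121 = -118, which IS divisible by 2, so compatible.
    Write x = 121 + 126·t and substitute into x ≡ 3 (mod 8): 126·t ≡ 3 − 121 = -118 (mod 8).
    Divide the congruence (and modulus) by g = 2: 63·t ≡ -59 (mod 4).
    Reduce coefficients mod 4: 3·t ≡ 1 (mod 4).
    The inverse of 3 mod 4 is 3 (since 3·3 = 9 = 2·4 + 1), so t ≡ 3·1 = 3 ≡ 3 (mod 4).
    Then x = 121 + 126·3 = 499, valid modulo lcm(126, 8) = 504: x ≡ 499 (mod 504).
Verify: 499 mod 21 = 16, 499 mod 18 = 13, 499 mod 8 = 3.

x ≡ 499 (mod 504).


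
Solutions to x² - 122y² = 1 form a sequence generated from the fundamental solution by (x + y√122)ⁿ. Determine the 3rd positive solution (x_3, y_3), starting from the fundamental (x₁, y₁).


Step 1: Find the fundamental solution (x₁, y₁) of x² - 122y² = 1.
  Expand √122 as a continued fraction. a₀ = ⌊√122⌋ = 11; iterate m_{k+1} = d_k·a_k − m_k, d_{k+1} = (122 − m_{k+1}²)/d_k, a_{k+1} = ⌊(a₀ + m_{k+1})/d_{k+1}⌋ (starting m₀ = 0, d₀ = 1), with convergents p_k = a_k·p_{k-1} + p_{k-2}, q_k = a_k·q_{k-1} + q_{k-2} (p₋₁ = 1, q₋₁ = 0):
  k = 0: a₀ = 11; p₀/q₀ = 11/1; p₀² − 122·q₀² = 121 − 122 = -1.
  k = 1: m = 11, d = 1, a = ⌊(11 + 11)/1⌋ = 22; p/q = (22·11 + 1)/(22·1 + 0) = 243/22; p² − 122·q² = 59049 − 59048 = 1.
  The first convergent with p² − 122·q² = 1 gives the fundamental solution (x₁, y₁) = (243, 22).
Step 2: Apply the recurrence (x_{n+1}, y_{n+1}) = (x₁x_n + 122y₁y_n, x₁y_n + y₁x_n) repeatedly.
  From (x_1, y_1) = (243, 22): x_2 = 243·243 + 122·22·22 = 118097; y_2 = 243·22 + 22·243 = 10692.
  From (x_2, y_2) = (118097, 10692): x_3 = 243·118097 + 122·22·10692 = 57394899; y_3 = 243·10692 + 22·118097 = 5196290.
Step 3: Verify x_3² - 122·y_3² = 3294174431220201 - 3294174431220200 = 1 (should be 1). ✓

(x_1, y_1) = (243, 22); (x_3, y_3) = (57394899, 5196290).


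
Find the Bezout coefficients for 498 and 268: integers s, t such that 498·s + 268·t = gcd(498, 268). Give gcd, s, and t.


Euclidean algorithm on (498, 268) — divide until remainder is 0:
  498 = 1 · 268 + 230
  268 = 1 · 230 + 38
  230 = 6 · 38 + 2
  38 = 19 · 2 + 0
gcd(498, 268) = 2.
Track Bezout coefficients alongside the remainders: start with r₀ = 498 = a·1 + b·0 (s = 1, t = 0) and r₁ = 268 = a·0 + b·1 (s = 0, t = 1); each new remainder r_{k+1} = r_{k-1} − q_k·r_k inherits s_{k+1} = s_{k-1} − q_k·s_k, t_{k+1} = t_{k-1} − q_k·t_k, so r_k = a·s_k + b·t_k at every step:
  q = 1: r = 230, s = 1 − 1·0 = 1, t = 0 − 1·1 = -1  (check: 498·1 + 268·(-1) = 230)
  q = 1: r = 38, s = 0 − 1·1 = -1, t = 1 − 1·(-1) = 2  (check: 498·(-1) + 268·2 = 38)
  q = 6: r = 2, s = 1 − 6·(-1) = 7, t = -1 − 6·2 = -13  (check: 498·7 + 268·(-13) = 2)
The row with r = 2 (the gcd) gives the Bezout coefficients s = 7, t = -13.
Result: 498 · (7) + 268 · (-13) = 2.

gcd(498, 268) = 2; s = 7, t = -13 (check: 498·7 + 268·(-13) = 2).


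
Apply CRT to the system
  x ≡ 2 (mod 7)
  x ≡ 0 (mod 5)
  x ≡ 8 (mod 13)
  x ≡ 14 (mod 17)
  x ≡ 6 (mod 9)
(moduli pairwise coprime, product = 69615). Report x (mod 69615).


Product of moduli M = 7 · 5 · 13 · 17 · 9 = 69615.
Merge one congruence at a time:
  Start: x ≡ 2 (mod 7).
  Combine with x ≡ 0 (mod 5); new modulus lcm = 35.
    Write x = 2 + 7·t and substitute into x ≡ 0 (mod 5): 7·t ≡ 0 − 2 = -2 (mod 5).
    Reduce coefficients mod 5: 2·t ≡ 3 (mod 5).
    The inverse of 2 mod 5 is 3 (since 2·3 = 6 = 1·5 + 1), so t ≡ 3·3 = 9 ≡ 4 (mod 5).
    Then x = 2 + 7·4 = 30, valid modulo lcm(7, 5) = 35: x ≡ 30 (mod 35).
  Combine with x ≡ 8 (mod 13); new modulus lcm = 455.
    Write x = 30 + 35·t and substitute into x ≡ 8 (mod 13): 35·t ≡ 8 − 30 = -22 (mod 13).
    Reduce coefficients mod 13: 9·t ≡ 4 (mod 13).
    The inverse of 9 mod 13 is 3 (since 9·3 = 27 = 2·13 + 1), so t ≡ 3·4 = 12 ≡ 12 (mod 13).
    Then x = 30 + 35·12 = 450, valid modulo lcm(35, 13) = 455: x ≡ 450 (mod 455).
  Combine with x ≡ 14 (mod 17); new modulus lcm = 7735.
    Write x = 450 + 455·t and substitute into x ≡ 14 (mod 17): 455·t ≡ 14 − 450 = -436 (mod 17).
    Reduce coefficients mod 17: 13·t ≡ 6 (mod 17).
    The inverse of 13 mod 17 is 4 (since 13·4 = 52 = 3·17 + 1), so t ≡ 4·6 = 24 ≡ 7 (mod 17).
    Then x = 450 + 455·7 = 3635, valid modulo lcm(455, 17) = 7735: x ≡ 3635 (mod 7735).
  Combine with x ≡ 6 (mod 9); new modulus lcm = 69615.
    Write x = 3635 + 7735·t and substitute into x ≡ 6 (mod 9): 7735·t ≡ 6 − 3635 = -3629 (mod 9).
    Reduce coefficients mod 9: 4·t ≡ 7 (mod 9).
    The inverse of 4 mod 9 is 7 (since 4·7 = 28 = 3·9 + 1), so t ≡ 7·7 = 49 ≡ 4 (mod 9).
    Then x = 3635 + 7735·4 = 34575, valid modulo lcm(7735, 9) = 69615: x ≡ 34575 (mod 69615).
Verify against each original: 34575 mod 7 = 2, 34575 mod 5 = 0, 34575 mod 13 = 8, 34575 mod 17 = 14, 34575 mod 9 = 6.

x ≡ 34575 (mod 69615).


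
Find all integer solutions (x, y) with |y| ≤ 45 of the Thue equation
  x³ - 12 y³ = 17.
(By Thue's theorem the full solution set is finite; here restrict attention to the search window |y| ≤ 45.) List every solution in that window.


The equation is x³ - 12y³ = 17. For fixed y, x³ = 12·y³ + 17, so a solution requires the RHS to be a perfect cube.
Strategy: iterate y from -45 to 45, compute RHS = 12·y³ + 17, and check whether it is a (positive or negative) perfect cube.
Check small values of y:
  y = 0: RHS = 17 is not a perfect cube.
  y = 1: RHS = 29 is not a perfect cube.
  y = -1: RHS = 5 is not a perfect cube.
  y = 2: RHS = 113 is not a perfect cube.
  y = -2: RHS = -79 is not a perfect cube.
  y = 3: RHS = 341 is not a perfect cube.
  y = -3: RHS = -307 is not a perfect cube.
Continuing the search up to |y| = 45 finds no solutions either.
No (x, y) in the scanned range satisfies the equation.

No integer solutions with |y| ≤ 45.


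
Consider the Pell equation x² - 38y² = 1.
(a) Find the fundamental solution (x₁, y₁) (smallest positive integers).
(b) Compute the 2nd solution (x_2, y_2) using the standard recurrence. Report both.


Step 1: Find the fundamental solution (x₁, y₁) of x² - 38y² = 1.
  Expand √38 as a continued fraction. a₀ = ⌊√38⌋ = 6; iterate m_{k+1} = d_k·a_k − m_k, d_{k+1} = (38 − m_{k+1}²)/d_k, a_{k+1} = ⌊(a₀ + m_{k+1})/d_{k+1}⌋ (starting m₀ = 0, d₀ = 1), with convergents p_k = a_k·p_{k-1} + p_{k-2}, q_k = a_k·q_{k-1} + q_{k-2} (p₋₁ = 1, q₋₁ = 0):
  k = 0: a₀ = 6; p₀/q₀ = 6/1; p₀² − 38·q₀² = 36 − 38 = -2.
  k = 1: m = 6, d = 2, a = ⌊(6 + 6)/2⌋ = 6; p/q = (6·6 + 1)/(6·1 + 0) = 37/6; p² − 38·q² = 1369 − 1368 = 1.
  The first convergent with p² − 38·q² = 1 gives the fundamental solution (x₁, y₁) = (37, 6).
Step 2: Apply the recurrence (x_{n+1}, y_{n+1}) = (x₁x_n + 38y₁y_n, x₁y_n + y₁x_n) repeatedly.
  From (x_1, y_1) = (37, 6): x_2 = 37·37 + 38·6·6 = 2737; y_2 = 37·6 + 6·37 = 444.
Step 3: Verify x_2² - 38·y_2² = 7491169 - 7491168 = 1 (should be 1). ✓

(x_1, y_1) = (37, 6); (x_2, y_2) = (2737, 444).


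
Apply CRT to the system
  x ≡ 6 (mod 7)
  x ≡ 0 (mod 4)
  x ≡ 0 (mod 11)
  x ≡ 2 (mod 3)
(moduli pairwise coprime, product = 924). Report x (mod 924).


Product of moduli M = 7 · 4 · 11 · 3 = 924.
Merge one congruence at a time:
  Start: x ≡ 6 (mod 7).
  Combine with x ≡ 0 (mod 4); new modulus lcm = 28.
    Write x = 6 + 7·t and substitute into x ≡ 0 (mod 4): 7·t ≡ 0 − 6 = -6 (mod 4).
    Reduce coefficients mod 4: 3·t ≡ 2 (mod 4).
    The inverse of 3 mod 4 is 3 (since 3·3 = 9 = 2·4 + 1), so t ≡ 3·2 = 6 ≡ 2 (mod 4).
    Then x = 6 + 7·2 = 20, valid modulo lcm(7, 4) = 28: x ≡ 20 (mod 28).
  Combine with x ≡ 0 (mod 11); new modulus lcm = 308.
    Write x = 20 + 28·t and substitute into x ≡ 0 (mod 11): 28·t ≡ 0 − 20 = -20 (mod 11).
    Reduce coefficients mod 11: 6·t ≡ 2 (mod 11).
    The inverse of 6 mod 11 is 2 (since 6·2 = 12 = 1·11 + 1), so t ≡ 2·2 = 4 ≡ 4 (mod 11).
    Then x = 20 + 28·4 = 132, valid modulo lcm(28, 11) = 308: x ≡ 132 (mod 308).
  Combine with x ≡ 2 (mod 3); new modulus lcm = 924.
    Write x = 132 + 308·t and substitute into x ≡ 2 (mod 3): 308·t ≡ 2 − 132 = -130 (mod 3).
    Reduce coefficients mod 3: 2·t ≡ 2 (mod 3).
    The inverse of 2 mod 3 is 2 (since 2·2 = 4 = 1·3 + 1), so t ≡ 2·2 = 4 ≡ 1 (mod 3).
    Then x = 132 + 308·1 = 440, valid modulo lcm(308, 3) = 924: x ≡ 440 (mod 924).
Verify against each original: 440 mod 7 = 6, 440 mod 4 = 0, 440 mod 11 = 0, 440 mod 3 = 2.

x ≡ 440 (mod 924).
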